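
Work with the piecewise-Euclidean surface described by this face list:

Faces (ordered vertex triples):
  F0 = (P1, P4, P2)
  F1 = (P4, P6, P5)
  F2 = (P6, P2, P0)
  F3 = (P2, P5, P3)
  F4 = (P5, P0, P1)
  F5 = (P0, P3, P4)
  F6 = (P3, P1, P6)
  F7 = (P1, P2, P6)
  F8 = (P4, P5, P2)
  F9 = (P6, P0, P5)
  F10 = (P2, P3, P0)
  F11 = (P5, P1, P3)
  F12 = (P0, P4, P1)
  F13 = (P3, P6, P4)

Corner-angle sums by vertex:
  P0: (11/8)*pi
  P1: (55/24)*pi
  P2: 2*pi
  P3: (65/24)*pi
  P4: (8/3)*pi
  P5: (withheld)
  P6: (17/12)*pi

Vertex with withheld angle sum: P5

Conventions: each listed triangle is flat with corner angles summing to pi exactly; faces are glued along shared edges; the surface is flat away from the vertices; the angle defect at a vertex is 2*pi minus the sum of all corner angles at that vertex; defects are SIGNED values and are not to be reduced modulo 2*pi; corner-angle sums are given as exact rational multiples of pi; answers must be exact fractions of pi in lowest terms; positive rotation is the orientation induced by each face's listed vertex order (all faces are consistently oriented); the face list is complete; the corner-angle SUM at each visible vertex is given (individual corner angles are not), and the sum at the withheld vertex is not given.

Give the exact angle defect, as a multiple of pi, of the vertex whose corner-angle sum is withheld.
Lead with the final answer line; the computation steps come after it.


Answer: defect(P5) = (11/24)*pi

V = 7, E = 21, F = 14; chi = V - E + F = 0
Gauss-Bonnet: total defect = 2*pi*chi = 0; visible defects sum to (-11/24)*pi


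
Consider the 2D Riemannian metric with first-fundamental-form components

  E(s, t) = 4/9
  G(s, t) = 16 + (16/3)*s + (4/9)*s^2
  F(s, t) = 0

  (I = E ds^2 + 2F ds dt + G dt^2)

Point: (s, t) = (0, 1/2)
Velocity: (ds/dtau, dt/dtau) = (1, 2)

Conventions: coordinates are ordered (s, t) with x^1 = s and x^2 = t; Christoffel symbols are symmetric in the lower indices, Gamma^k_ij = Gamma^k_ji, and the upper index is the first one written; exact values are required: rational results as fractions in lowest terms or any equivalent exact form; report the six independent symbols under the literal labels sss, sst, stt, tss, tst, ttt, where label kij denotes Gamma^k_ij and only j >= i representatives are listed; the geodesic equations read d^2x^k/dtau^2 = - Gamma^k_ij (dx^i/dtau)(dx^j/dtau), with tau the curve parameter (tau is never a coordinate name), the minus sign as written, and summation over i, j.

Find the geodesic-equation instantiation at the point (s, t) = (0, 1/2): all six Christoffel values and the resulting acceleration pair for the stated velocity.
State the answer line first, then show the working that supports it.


Answer: Gamma_sss = 0, Gamma_sst = 0, Gamma_stt = -6, Gamma_tss = 0, Gamma_tst = 1/6, Gamma_ttt = 0; accelerations (d^2s/dtau^2, d^2t/dtau^2) = (24, -2/3)

E = 4/9, F = 0, G = 16 at the point
E_s = 0, E_t = 0, F_s = 0, F_t = 0, G_s = 16/3, G_t = 0
EG - F^2 = 64/9;  g^inv = (9/64) * [[16, 0], [0, 4/9]]
first-kind symbols [ij,l] = (1/2)(d_i g_jl + d_j g_il - d_l g_ij): [ss,s] = E_s/2 = 0, [ss,t] = F_s - E_t/2 = 0, [st,s] = E_t/2 = 0, [st,t] = G_s/2 = 8/3, [tt,s] = F_t - G_s/2 = -8/3, [tt,t] = G_t/2 = 0
Gamma^s_ij = (G*[ij,s] - F*[ij,t])/(EG - F^2), Gamma^t_ij = (E*[ij,t] - F*[ij,s])/(EG - F^2)
Gamma_sss = 0, Gamma_sst = 0, Gamma_stt = -6, Gamma_tss = 0, Gamma_tst = 1/6, Gamma_ttt = 0
d^2s/dtau^2 = -(Gamma_sss*(1)^2 + 2*Gamma_sst*(1)*(2) + Gamma_stt*(2)^2) = 24
d^2t/dtau^2 = -(Gamma_tss*(1)^2 + 2*Gamma_tst*(1)*(2) + Gamma_ttt*(2)^2) = -2/3


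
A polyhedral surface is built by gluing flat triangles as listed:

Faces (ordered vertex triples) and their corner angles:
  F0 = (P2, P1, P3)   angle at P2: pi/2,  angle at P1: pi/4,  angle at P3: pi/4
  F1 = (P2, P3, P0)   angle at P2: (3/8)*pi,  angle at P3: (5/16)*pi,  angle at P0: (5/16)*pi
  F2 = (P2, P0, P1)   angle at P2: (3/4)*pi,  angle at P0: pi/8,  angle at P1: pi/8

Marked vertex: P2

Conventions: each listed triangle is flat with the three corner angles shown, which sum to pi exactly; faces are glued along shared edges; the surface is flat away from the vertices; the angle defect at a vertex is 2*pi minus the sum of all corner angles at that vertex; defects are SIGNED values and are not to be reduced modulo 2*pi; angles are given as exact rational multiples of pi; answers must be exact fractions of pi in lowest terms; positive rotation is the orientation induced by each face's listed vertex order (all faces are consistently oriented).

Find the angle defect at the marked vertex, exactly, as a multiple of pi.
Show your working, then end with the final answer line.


Sum of corner angles at P2: (13/8)*pi
defect = 2*pi - (13/8)*pi

Answer: defect(P2) = (3/8)*pi


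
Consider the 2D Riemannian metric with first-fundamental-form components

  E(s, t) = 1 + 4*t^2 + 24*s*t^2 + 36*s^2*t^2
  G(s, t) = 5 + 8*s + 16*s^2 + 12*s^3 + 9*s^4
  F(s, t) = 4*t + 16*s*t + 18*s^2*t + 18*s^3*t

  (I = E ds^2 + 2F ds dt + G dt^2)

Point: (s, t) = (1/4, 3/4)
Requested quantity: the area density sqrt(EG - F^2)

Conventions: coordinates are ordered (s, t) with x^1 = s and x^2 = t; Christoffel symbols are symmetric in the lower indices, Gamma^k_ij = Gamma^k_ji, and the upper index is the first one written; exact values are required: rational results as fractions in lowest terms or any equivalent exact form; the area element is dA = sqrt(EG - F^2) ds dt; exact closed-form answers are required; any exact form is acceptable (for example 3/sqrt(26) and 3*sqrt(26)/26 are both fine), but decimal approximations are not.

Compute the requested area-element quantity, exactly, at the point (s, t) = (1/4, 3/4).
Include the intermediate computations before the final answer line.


E = 505/64, F = 903/128, G = 2105/256; EG - F^2 = 3869/256

Answer: sqrt(EG - F^2) = sqrt(3869)/16


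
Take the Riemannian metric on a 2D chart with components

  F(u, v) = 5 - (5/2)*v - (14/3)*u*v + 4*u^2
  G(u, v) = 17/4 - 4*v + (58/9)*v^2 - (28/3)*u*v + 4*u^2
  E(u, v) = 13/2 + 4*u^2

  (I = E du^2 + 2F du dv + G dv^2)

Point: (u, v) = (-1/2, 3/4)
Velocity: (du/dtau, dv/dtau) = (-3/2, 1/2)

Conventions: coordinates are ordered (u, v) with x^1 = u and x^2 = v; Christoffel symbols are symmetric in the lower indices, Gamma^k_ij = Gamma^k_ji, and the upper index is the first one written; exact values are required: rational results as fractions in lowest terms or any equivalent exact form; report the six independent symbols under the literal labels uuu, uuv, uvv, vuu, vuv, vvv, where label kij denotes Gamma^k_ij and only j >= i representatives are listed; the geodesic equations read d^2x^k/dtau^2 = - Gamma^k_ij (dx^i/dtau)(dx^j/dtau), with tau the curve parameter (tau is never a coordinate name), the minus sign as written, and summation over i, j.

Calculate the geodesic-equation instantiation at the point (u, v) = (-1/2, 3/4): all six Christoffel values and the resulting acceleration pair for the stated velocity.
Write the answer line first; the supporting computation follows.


Answer: Gamma_uuu = 1620/2291, Gamma_uuv = 2068/2291, Gamma_uvv = 3772/6873, Gamma_vuu = -2848/2291, Gamma_vuv = -2640/2291, Gamma_vvv = 1424/6873; accelerations (d^2u/dtau^2, d^2v/dtau^2) = (-2572/6873, 6988/6873)

E = 15/2, F = 47/8, G = 75/8 at the point
E_u = -4, E_v = 0, F_u = -15/2, F_v = -1/6, G_u = -11, G_v = 31/3
EG - F^2 = 2291/64;  g^inv = (64/2291) * [[75/8, -47/8], [-47/8, 15/2]]
first-kind symbols [ij,l] = (1/2)(d_i g_jl + d_j g_il - d_l g_ij): [uu,u] = E_u/2 = -2, [uu,v] = F_u - E_v/2 = -15/2, [uv,u] = E_v/2 = 0, [uv,v] = G_u/2 = -11/2, [vv,u] = F_v - G_u/2 = 16/3, [vv,v] = G_v/2 = 31/6
Gamma^u_ij = (G*[ij,u] - F*[ij,v])/(EG - F^2), Gamma^v_ij = (E*[ij,v] - F*[ij,u])/(EG - F^2)
Gamma_uuu = 1620/2291, Gamma_uuv = 2068/2291, Gamma_uvv = 3772/6873, Gamma_vuu = -2848/2291, Gamma_vuv = -2640/2291, Gamma_vvv = 1424/6873
d^2u/dtau^2 = -(Gamma_uuu*(-3/2)^2 + 2*Gamma_uuv*(-3/2)*(1/2) + Gamma_uvv*(1/2)^2) = -2572/6873
d^2v/dtau^2 = -(Gamma_vuu*(-3/2)^2 + 2*Gamma_vuv*(-3/2)*(1/2) + Gamma_vvv*(1/2)^2) = 6988/6873


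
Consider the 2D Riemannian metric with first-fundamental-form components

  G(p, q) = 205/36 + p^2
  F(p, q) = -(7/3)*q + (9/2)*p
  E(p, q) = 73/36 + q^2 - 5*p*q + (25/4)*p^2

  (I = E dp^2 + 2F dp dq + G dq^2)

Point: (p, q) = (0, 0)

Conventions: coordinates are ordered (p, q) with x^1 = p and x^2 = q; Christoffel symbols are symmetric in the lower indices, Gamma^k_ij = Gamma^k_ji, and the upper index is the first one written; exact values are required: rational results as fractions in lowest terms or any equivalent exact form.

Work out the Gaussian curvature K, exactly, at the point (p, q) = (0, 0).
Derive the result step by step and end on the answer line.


E = 73/36, F = 0, G = 205/36, EG - F^2 = 14965/1296 at the point
E_p = 0, E_q = 0, F_p = 9/2, F_q = -7/3, G_p = 0, G_q = 0
E_qq = 2, F_pq = 0, G_pp = 2
Brioschi: K = (det M1 - det M2) / (EG - F^2)^2 with the standard first/second-derivative matrices M1, M2.
M1 = [[-E_qq/2 + F_pq - G_pp/2, E_p/2, F_p - E_q/2], [F_q - G_p/2, E, F], [G_q/2, F, G]] = [[-2, 0, 9/2], [-7/3, 73/36, 0], [0, 0, 205/36]]; det M1 = -14965/648
M2 = [[0, E_q/2, G_p/2], [E_q/2, E, F], [G_p/2, F, G]] = [[0, 0, 0], [0, 73/36, 0], [0, 0, 205/36]]; det M2 = 0
det M1 - det M2 = -14965/648; K = -14965/648 / (14965/1296)^2 = -2592/14965

Answer: K = -2592/14965


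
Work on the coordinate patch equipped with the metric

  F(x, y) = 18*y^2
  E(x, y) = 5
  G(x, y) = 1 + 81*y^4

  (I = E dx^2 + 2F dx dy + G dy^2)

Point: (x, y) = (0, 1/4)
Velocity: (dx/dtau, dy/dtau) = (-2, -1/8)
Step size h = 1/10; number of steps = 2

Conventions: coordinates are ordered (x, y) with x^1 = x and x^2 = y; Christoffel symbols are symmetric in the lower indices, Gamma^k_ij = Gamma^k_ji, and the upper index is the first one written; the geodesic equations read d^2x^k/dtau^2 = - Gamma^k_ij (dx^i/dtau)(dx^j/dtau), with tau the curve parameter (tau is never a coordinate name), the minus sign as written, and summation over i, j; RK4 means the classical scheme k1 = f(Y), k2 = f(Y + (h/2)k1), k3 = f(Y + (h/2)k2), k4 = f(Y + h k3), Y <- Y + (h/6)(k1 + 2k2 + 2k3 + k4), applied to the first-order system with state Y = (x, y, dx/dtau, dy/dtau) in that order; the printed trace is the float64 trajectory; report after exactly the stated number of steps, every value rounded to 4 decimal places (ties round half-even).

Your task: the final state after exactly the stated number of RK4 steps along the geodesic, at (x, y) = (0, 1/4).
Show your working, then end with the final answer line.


f(Y) = (dx/dtau, dy/dtau, -Gamma^x_ij Y'^i Y'^j, -Gamma^y_ij Y'^i Y'^j) with the Gammas evaluated at the stage position; h = 0.100000; intermediate values shown to 6 dp
step 0: x = 0.0000, y = 0.2500, dx/dtau = -2.0000, dy/dtau = -0.1250
step 1:
  k1: at (x, y) = (0.000000, 0.250000), (dx/dtau, dy/dtau) = (-2.000000, -0.125000); Gamma_xxx = 0.000000, Gamma_xxy = 0.000000, Gamma_xyy = 1.692873, Gamma_yxx = 0.000000, Gamma_yxy = 0.000000, Gamma_yyy = 0.476120; k1 = (-2.000000, -0.125000, -0.026451, -0.007439)
  k2: at (x, y) = (-0.100000, 0.243750), (dx/dtau, dy/dtau) = (-2.001323, -0.125372); Gamma_xxx = 0.000000, Gamma_xxy = 0.000000, Gamma_xyy = 1.660067, Gamma_yxx = 0.000000, Gamma_yxy = 0.000000, Gamma_yyy = 0.443841; k2 = (-2.001323, -0.125372, -0.026093, -0.006976)
  k3: at (x, y) = (-0.100066, 0.243731), (dx/dtau, dy/dtau) = (-2.001305, -0.125349); Gamma_xxx = 0.000000, Gamma_xxy = 0.000000, Gamma_xyy = 1.659967, Gamma_yxx = 0.000000, Gamma_yxy = 0.000000, Gamma_yyy = 0.443747; k3 = (-2.001305, -0.125349, -0.026082, -0.006972)
  k4: at (x, y) = (-0.200130, 0.237465), (dx/dtau, dy/dtau) = (-2.002608, -0.125697); Gamma_xxx = 0.000000, Gamma_xxy = 0.000000, Gamma_xyy = 1.625990, Gamma_yxx = 0.000000, Gamma_yxy = 0.000000, Gamma_yyy = 0.412601; k4 = (-2.002608, -0.125697, -0.025690, -0.006519)
  Y <- Y + (h/6)(k1 + 2k2 + 2k3 + k4): x = -0.2001, y = 0.2375, dx/dtau = -2.0026, dy/dtau = -0.1257
step 2:
  k1: at (x, y) = (-0.200131, 0.237464), (dx/dtau, dy/dtau) = (-2.002608, -0.125698); Gamma_xxx = 0.000000, Gamma_xxy = 0.000000, Gamma_xyy = 1.625986, Gamma_yxx = 0.000000, Gamma_yxy = 0.000000, Gamma_yyy = 0.412597; k1 = (-2.002608, -0.125698, -0.025690, -0.006519)
  k2: at (x, y) = (-0.300261, 0.231179), (dx/dtau, dy/dtau) = (-2.003893, -0.126024); Gamma_xxx = 0.000000, Gamma_xxy = 0.000000, Gamma_xyy = 1.590880, Gamma_yxx = 0.000000, Gamma_yxy = 0.000000, Gamma_yyy = 0.382603; k2 = (-2.003893, -0.126024, -0.025266, -0.006076)
  k3: at (x, y) = (-0.300326, 0.231163), (dx/dtau, dy/dtau) = (-2.003872, -0.126001); Gamma_xxx = 0.000000, Gamma_xxy = 0.000000, Gamma_xyy = 1.590788, Gamma_yxx = 0.000000, Gamma_yxy = 0.000000, Gamma_yyy = 0.382527; k3 = (-2.003872, -0.126001, -0.025256, -0.006073)
  k4: at (x, y) = (-0.400518, 0.224864), (dx/dtau, dy/dtau) = (-2.005134, -0.126305); Gamma_xxx = 0.000000, Gamma_xxy = 0.000000, Gamma_xyy = 1.554632, Gamma_yxx = 0.000000, Gamma_yxy = 0.000000, Gamma_yyy = 0.353737; k4 = (-2.005134, -0.126305, -0.024801, -0.005643)
  Y <- Y + (h/6)(k1 + 2k2 + 2k3 + k4): x = -0.4005, y = 0.2249, dx/dtau = -2.0051, dy/dtau = -0.1263

Answer: x = -0.4005, y = 0.2249, dx/dtau = -2.0051, dy/dtau = -0.1263


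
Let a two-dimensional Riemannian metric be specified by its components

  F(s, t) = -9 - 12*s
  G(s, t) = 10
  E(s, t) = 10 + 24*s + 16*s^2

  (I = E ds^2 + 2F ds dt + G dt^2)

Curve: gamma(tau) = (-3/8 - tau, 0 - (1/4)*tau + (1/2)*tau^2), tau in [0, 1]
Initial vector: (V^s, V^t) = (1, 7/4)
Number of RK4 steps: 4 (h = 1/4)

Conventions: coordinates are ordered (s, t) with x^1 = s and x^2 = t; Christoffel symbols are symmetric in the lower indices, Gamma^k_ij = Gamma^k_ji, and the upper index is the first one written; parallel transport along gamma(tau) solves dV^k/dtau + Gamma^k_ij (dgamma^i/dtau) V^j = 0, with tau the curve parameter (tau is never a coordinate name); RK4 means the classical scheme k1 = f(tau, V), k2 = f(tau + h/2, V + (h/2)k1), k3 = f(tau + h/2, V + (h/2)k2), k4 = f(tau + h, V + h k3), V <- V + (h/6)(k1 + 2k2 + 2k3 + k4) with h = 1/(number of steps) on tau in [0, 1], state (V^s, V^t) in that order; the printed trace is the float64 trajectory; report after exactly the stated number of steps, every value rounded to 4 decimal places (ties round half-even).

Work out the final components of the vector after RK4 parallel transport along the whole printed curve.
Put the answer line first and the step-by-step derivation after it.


Answer: V^s = 0.8682, V^t = 0.6488

gamma'(tau) = (-1, -1/4 + tau); f(tau, V)^k = -Gamma^k_ij(gamma(tau)) gamma'^i(tau) V^j; h = 1/4; intermediate values shown to 6 dp
curve data and Christoffel symbols at the stage parameters:
  tau = 0.000000: gamma = (-0.375000, 0.000000), gamma' = (-1.000000, -0.250000); Gamma_sss = 0.489796, Gamma_sst = 0.000000, Gamma_stt = 0.000000, Gamma_tss = -0.979592, Gamma_tst = 0.000000, Gamma_ttt = 0.000000
  tau = 0.125000: gamma = (-0.500000, -0.023438), gamma' = (-1.000000, -0.125000); Gamma_sss = 0.363636, Gamma_sst = 0.000000, Gamma_stt = 0.000000, Gamma_tss = -1.090909, Gamma_tst = 0.000000, Gamma_ttt = 0.000000
  tau = 0.250000: gamma = (-0.625000, -0.031250), gamma' = (-1.000000, 0.000000); Gamma_sss = 0.195122, Gamma_sst = 0.000000, Gamma_stt = 0.000000, Gamma_tss = -1.170732, Gamma_tst = 0.000000, Gamma_ttt = 0.000000
  tau = 0.375000: gamma = (-0.750000, -0.023438), gamma' = (-1.000000, 0.125000); Gamma_sss = 0.000000, Gamma_sst = 0.000000, Gamma_stt = 0.000000, Gamma_tss = -1.200000, Gamma_tst = 0.000000, Gamma_ttt = 0.000000
  tau = 0.500000: gamma = (-0.875000, 0.000000), gamma' = (-1.000000, 0.250000); Gamma_sss = -0.195122, Gamma_sst = 0.000000, Gamma_stt = 0.000000, Gamma_tss = -1.170732, Gamma_tst = 0.000000, Gamma_ttt = 0.000000
  tau = 0.625000: gamma = (-1.000000, 0.039062), gamma' = (-1.000000, 0.375000); Gamma_sss = -0.363636, Gamma_sst = 0.000000, Gamma_stt = 0.000000, Gamma_tss = -1.090909, Gamma_tst = 0.000000, Gamma_ttt = 0.000000
  tau = 0.750000: gamma = (-1.125000, 0.093750), gamma' = (-1.000000, 0.500000); Gamma_sss = -0.489796, Gamma_sst = 0.000000, Gamma_stt = 0.000000, Gamma_tss = -0.979592, Gamma_tst = 0.000000, Gamma_ttt = 0.000000
  tau = 0.875000: gamma = (-1.250000, 0.164062), gamma' = (-1.000000, 0.625000); Gamma_sss = -0.571429, Gamma_sst = 0.000000, Gamma_stt = 0.000000, Gamma_tss = -0.857143, Gamma_tst = 0.000000, Gamma_ttt = 0.000000
  tau = 1.000000: gamma = (-1.375000, 0.250000), gamma' = (-1.000000, 0.750000); Gamma_sss = -0.615385, Gamma_sst = 0.000000, Gamma_stt = 0.000000, Gamma_tss = -0.738462, Gamma_tst = 0.000000, Gamma_ttt = 0.000000
step 0: V^s = 1.0000, V^t = 1.7500
step 1: k1 = (0.489796, -0.979592), k2 = (0.385900, -1.157699), k3 = (0.381177, -1.143532), k4 = (0.213716, -1.282296); V <- V + (h/6)(k1 + 2k2 + 2k3 + k4): V^s = 1.0932, V^t = 1.4640
step 2: k1 = (0.213314, -1.279886), k2 = (0.000000, -1.343880), k3 = (0.000000, -1.311883), k4 = (-0.213314, -1.279886); V <- V + (h/6)(k1 + 2k2 + 2k3 + k4): V^s = 1.0932, V^t = 1.1360
step 3: k1 = (-0.213314, -1.279886), k2 = (-0.387844, -1.163533), k3 = (-0.379911, -1.139733), k4 = (-0.488943, -0.977886); V <- V + (h/6)(k1 + 2k2 + 2k3 + k4): V^s = 1.0000, V^t = 0.8500
step 4: k1 = (-0.489794, -0.979588), k2 = (-0.536441, -0.804661), k3 = (-0.533109, -0.799663), k4 = (-0.533365, -0.640038); V <- V + (h/6)(k1 + 2k2 + 2k3 + k4): V^s = 0.8682, V^t = 0.6488


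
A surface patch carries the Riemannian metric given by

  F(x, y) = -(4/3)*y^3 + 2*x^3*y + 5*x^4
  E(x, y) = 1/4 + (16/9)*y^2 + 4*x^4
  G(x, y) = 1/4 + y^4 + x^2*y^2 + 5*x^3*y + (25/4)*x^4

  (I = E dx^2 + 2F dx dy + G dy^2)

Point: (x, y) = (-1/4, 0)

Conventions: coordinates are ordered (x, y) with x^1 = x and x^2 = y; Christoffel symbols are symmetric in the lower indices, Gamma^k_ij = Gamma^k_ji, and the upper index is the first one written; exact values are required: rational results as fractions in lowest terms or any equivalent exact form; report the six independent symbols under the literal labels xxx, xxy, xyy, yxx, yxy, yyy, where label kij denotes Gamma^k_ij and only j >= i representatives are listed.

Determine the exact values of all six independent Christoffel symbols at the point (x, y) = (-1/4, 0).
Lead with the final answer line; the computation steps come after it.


Answer: Gamma_xxx = -7/18, Gamma_xxy = 125/2376, Gamma_xyy = 6001/9504, Gamma_yxx = -10/9, Gamma_yxy = -425/594, Gamma_yyy = -445/2376

E = 17/64, F = 5/256, G = 281/1024 at the point
E_x = -1/4, E_y = 0, F_x = -5/16, F_y = -1/32, G_x = -25/64, G_y = -5/64
EG - F^2 = 297/4096;  g^inv = (4096/297) * [[281/1024, -5/256], [-5/256, 17/64]]
first-kind symbols [ij,l] = (1/2)(d_i g_jl + d_j g_il - d_l g_ij): [xx,x] = E_x/2 = -1/8, [xx,y] = F_x - E_y/2 = -5/16, [xy,x] = E_y/2 = 0, [xy,y] = G_x/2 = -25/128, [yy,x] = F_y - G_x/2 = 21/128, [yy,y] = G_y/2 = -5/128
Gamma^x_ij = (G*[ij,x] - F*[ij,y])/(EG - F^2), Gamma^y_ij = (E*[ij,y] - F*[ij,x])/(EG - F^2)


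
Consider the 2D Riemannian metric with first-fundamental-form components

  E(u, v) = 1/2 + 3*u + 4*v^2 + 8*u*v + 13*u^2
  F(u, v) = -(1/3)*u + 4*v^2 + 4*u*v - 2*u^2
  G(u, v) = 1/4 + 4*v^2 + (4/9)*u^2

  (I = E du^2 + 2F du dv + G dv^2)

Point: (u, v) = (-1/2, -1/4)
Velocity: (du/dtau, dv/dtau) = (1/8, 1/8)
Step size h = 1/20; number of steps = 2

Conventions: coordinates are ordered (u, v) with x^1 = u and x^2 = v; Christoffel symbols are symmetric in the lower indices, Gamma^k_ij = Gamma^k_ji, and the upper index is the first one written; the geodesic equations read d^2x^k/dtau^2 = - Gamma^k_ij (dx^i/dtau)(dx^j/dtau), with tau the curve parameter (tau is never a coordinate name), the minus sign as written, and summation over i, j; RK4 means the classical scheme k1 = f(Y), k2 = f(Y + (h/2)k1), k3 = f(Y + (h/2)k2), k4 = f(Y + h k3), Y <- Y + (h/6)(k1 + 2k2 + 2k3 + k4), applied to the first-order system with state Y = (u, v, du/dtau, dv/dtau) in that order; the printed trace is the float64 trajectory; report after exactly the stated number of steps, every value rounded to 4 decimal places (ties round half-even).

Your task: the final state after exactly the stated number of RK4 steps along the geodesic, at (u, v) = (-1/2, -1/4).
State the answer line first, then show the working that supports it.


Answer: u = -0.4871, v = -0.2381, du/dtau = 0.1336, dv/dtau = 0.1126

f(Y) = (du/dtau, dv/dtau, -Gamma^u_ij Y'^i Y'^j, -Gamma^v_ij Y'^i Y'^j) with the Gammas evaluated at the stage position; h = 0.050000; intermediate values shown to 6 dp
step 0: u = -0.5000, v = -0.2500, du/dtau = 0.1250, dv/dtau = 0.1250
step 1:
  k1: at (u, v) = (-0.500000, -0.250000), (du/dtau, dv/dtau) = (0.125000, 0.125000); Gamma_uuu = -2.643110, Gamma_uuv = -0.885748, Gamma_uvv = -0.962701, Gamma_vuu = 7.802120, Gamma_vuv = 0.240283, Gamma_vvv = -0.979976; k1 = (0.125000, 0.125000, 0.084020, -0.114105)
  k2: at (u, v) = (-0.496875, -0.246875), (du/dtau, dv/dtau) = (0.127101, 0.122147); Gamma_uuu = -2.649015, Gamma_uuv = -0.891459, Gamma_uvv = -0.970475, Gamma_vuu = 7.817502, Gamma_vuv = 0.234251, Gamma_vvv = -0.982887; k2 = (0.127101, 0.122147, 0.084953, -0.118897)
  k3: at (u, v) = (-0.496822, -0.246946), (du/dtau, dv/dtau) = (0.127124, 0.122028); Gamma_uuu = -2.649734, Gamma_uuv = -0.891621, Gamma_uvv = -0.970589, Gamma_vuu = 7.817160, Gamma_vuv = 0.234822, Gamma_vvv = -0.982581; k3 = (0.127124, 0.122028, 0.084936, -0.118983)
  k4: at (u, v) = (-0.493644, -0.243899), (du/dtau, dv/dtau) = (0.129247, 0.119051); Gamma_uuu = -2.656345, Gamma_uuv = -0.897589, Gamma_uvv = -0.978588, Gamma_vuu = 7.831690, Gamma_vuv = 0.229259, Gamma_vvv = -0.985102; k4 = (0.129247, 0.119051, 0.085865, -0.123920)
  Y <- Y + (h/6)(k1 + 2k2 + 2k3 + k4): u = -0.4936, v = -0.2439, du/dtau = 0.1292, dv/dtau = 0.1191
step 2:
  k1: at (u, v) = (-0.493644, -0.243897), (du/dtau, dv/dtau) = (0.129247, 0.119052); Gamma_uuu = -2.656332, Gamma_uuv = -0.897587, Gamma_uvv = -0.978587, Gamma_vuu = 7.831699, Gamma_vuv = 0.229247, Gamma_vvv = -0.985108; k1 = (0.129247, 0.119052, 0.085866, -0.123920)
  k2: at (u, v) = (-0.490413, -0.240920), (du/dtau, dv/dtau) = (0.131394, 0.115954); Gamma_uuu = -2.663621, Gamma_uuv = -0.903809, Gamma_uvv = -0.986814, Gamma_vuu = 7.845384, Gamma_vuv = 0.224125, Gamma_vvv = -0.987255; k2 = (0.131394, 0.115954, 0.086794, -0.129001)
  k3: at (u, v) = (-0.490359, -0.240998), (du/dtau, dv/dtau) = (0.131417, 0.115827); Gamma_uuu = -2.664392, Gamma_uuv = -0.903979, Gamma_uvv = -0.986933, Gamma_vuu = 7.845009, Gamma_vuv = 0.224747, Gamma_vvv = -0.986928; k3 = (0.131417, 0.115827, 0.086776, -0.129088)
  k4: at (u, v) = (-0.487073, -0.238105), (du/dtau, dv/dtau) = (0.133586, 0.112597); Gamma_uuu = -2.672465, Gamma_uuv = -0.910474, Gamma_uvv = -0.995399, Gamma_vuu = 7.857763, Gamma_vuv = 0.220167, Gamma_vvv = -0.988653; k4 = (0.133586, 0.112597, 0.087700, -0.134312)
  Y <- Y + (h/6)(k1 + 2k2 + 2k3 + k4): u = -0.4871, v = -0.2381, du/dtau = 0.1336, dv/dtau = 0.1126


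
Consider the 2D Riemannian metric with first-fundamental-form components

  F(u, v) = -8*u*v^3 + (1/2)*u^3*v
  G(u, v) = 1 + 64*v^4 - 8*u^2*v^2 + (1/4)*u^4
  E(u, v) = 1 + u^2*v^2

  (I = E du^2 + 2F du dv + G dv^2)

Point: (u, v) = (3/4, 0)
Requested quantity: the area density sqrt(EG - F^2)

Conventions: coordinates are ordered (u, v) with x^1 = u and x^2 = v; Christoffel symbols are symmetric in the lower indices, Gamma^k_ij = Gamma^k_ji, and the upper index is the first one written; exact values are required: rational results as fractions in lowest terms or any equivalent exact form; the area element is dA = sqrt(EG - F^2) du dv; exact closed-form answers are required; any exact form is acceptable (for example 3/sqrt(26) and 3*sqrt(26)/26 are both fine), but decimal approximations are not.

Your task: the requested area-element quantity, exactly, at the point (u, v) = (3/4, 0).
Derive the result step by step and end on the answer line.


E = 1, F = 0, G = 1105/1024; EG - F^2 = 1105/1024

Answer: sqrt(EG - F^2) = sqrt(1105)/32


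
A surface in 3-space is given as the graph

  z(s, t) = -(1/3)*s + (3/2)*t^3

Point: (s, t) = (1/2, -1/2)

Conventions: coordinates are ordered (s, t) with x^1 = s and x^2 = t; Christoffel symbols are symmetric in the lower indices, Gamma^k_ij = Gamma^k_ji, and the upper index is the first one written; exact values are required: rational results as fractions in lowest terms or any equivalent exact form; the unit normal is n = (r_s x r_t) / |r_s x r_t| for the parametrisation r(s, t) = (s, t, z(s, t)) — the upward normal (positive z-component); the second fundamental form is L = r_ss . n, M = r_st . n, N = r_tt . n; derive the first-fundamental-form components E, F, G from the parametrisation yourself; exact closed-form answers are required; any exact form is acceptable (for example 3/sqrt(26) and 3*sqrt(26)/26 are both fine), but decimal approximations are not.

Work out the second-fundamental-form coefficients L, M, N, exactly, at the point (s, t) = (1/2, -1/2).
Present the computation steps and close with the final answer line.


z_s = -1/3, z_t = 9/8, z_ss = 0, z_st = 0, z_tt = -9/2
E = 10/9, F = -3/8, G = 145/64; answer radicand W^2 = 1369/576
unnormalised second-form numerators: l = 0, m = 0, n = -9/2; L = l/sqrt(1369/576), and similarly M = m/sqrt(W^2), N = n/sqrt(W^2)

Answer: L = 0, M = 0, N = -108/37


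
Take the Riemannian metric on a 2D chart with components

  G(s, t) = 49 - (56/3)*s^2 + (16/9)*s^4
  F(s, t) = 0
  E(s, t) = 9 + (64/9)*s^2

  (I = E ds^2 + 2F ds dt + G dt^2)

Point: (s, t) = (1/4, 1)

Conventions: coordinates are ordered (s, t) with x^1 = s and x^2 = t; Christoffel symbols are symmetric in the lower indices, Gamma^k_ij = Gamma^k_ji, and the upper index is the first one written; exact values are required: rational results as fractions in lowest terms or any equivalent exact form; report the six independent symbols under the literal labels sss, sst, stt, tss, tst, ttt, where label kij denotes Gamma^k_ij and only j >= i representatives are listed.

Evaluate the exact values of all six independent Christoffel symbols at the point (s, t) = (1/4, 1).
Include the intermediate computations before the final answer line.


E = 85/9, F = 0, G = 6889/144 at the point
E_s = 32/9, E_t = 0, F_s = 0, F_t = 0, G_s = -83/9, G_t = 0
EG - F^2 = 585565/1296;  g^inv = (1296/585565) * [[6889/144, 0], [0, 85/9]]
first-kind symbols [ij,l] = (1/2)(d_i g_jl + d_j g_il - d_l g_ij): [ss,s] = E_s/2 = 16/9, [ss,t] = F_s - E_t/2 = 0, [st,s] = E_t/2 = 0, [st,t] = G_s/2 = -83/18, [tt,s] = F_t - G_s/2 = 83/18, [tt,t] = G_t/2 = 0
Gamma^s_ij = (G*[ij,s] - F*[ij,t])/(EG - F^2), Gamma^t_ij = (E*[ij,t] - F*[ij,s])/(EG - F^2)

Answer: Gamma_sss = 16/85, Gamma_sst = 0, Gamma_stt = 83/170, Gamma_tss = 0, Gamma_tst = -8/83, Gamma_ttt = 0


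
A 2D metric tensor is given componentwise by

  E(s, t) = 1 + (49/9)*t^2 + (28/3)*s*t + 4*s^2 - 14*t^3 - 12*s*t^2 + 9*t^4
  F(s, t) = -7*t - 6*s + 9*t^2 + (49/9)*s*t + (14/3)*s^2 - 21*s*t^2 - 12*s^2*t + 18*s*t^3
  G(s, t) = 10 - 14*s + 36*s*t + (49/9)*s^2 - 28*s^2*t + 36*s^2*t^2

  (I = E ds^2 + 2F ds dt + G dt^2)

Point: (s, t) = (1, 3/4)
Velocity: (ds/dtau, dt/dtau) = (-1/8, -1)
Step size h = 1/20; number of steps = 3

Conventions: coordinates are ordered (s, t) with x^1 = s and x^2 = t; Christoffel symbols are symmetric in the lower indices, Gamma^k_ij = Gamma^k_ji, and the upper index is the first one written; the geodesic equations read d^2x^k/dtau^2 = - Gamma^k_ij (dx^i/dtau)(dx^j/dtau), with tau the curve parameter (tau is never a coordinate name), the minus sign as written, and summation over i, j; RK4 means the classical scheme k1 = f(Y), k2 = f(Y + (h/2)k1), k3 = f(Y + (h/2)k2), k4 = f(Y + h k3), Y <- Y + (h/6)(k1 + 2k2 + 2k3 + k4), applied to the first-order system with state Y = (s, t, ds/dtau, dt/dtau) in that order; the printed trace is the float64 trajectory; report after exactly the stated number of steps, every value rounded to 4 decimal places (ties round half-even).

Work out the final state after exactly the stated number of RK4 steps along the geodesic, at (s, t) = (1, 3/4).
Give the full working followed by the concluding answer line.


f(Y) = (ds/dtau, dt/dtau, -Gamma^s_ij Y'^i Y'^j, -Gamma^t_ij Y'^i Y'^j) with the Gammas evaluated at the stage position; h = 0.050000; intermediate values shown to 6 dp
step 0: s = 1.0000, t = 0.7500, ds/dtau = -0.1250, dt/dtau = -1.0000
step 1:
  k1: at (s, t) = (1.000000, 0.750000), (ds/dtau, dt/dtau) = (-0.125000, -1.000000); Gamma_sss = 0.129115, Gamma_sst = -0.139874, Gamma_stt = -0.387344, Gamma_tss = -0.323439, Gamma_tst = 0.350392, Gamma_ttt = 0.970316; k1 = (-0.125000, -1.000000, 0.420295, -1.052860)
  k2: at (s, t) = (0.996875, 0.725000), (ds/dtau, dt/dtau) = (-0.114493, -1.026322); Gamma_sss = 0.138040, Gamma_sst = -0.139190, Gamma_stt = -0.412826, Gamma_tss = -0.328014, Gamma_tst = 0.330747, Gamma_ttt = 0.980967; k2 = (-0.114493, -1.026322, 0.465747, -1.106717)
  k3: at (s, t) = (0.997138, 0.724342), (ds/dtau, dt/dtau) = (-0.113356, -1.027668); Gamma_sss = 0.138280, Gamma_sst = -0.139160, Gamma_stt = -0.413654, Gamma_tss = -0.328074, Gamma_tst = 0.330160, Gamma_ttt = 0.981404; k3 = (-0.113356, -1.027668, 0.467506, -1.109168)
  k4: at (s, t) = (0.994332, 0.698617), (ds/dtau, dt/dtau) = (-0.101625, -1.055458); Gamma_sss = 0.147859, Gamma_sst = -0.137388, Gamma_stt = -0.441062, Gamma_tss = -0.332685, Gamma_tst = 0.309125, Gamma_ttt = 0.992398; k4 = (-0.101625, -1.055458, 0.519286, -1.168403)
  Y <- Y + (h/6)(k1 + 2k2 + 2k3 + k4): s = 0.9943, t = 0.6986, ds/dtau = -0.1016, dt/dtau = -1.0554
step 2:
  k1: at (s, t) = (0.994314, 0.698638), (ds/dtau, dt/dtau) = (-0.101616, -1.055442); Gamma_sss = 0.147851, Gamma_sst = -0.137390, Gamma_stt = -0.441030, Gamma_tss = -0.332685, Gamma_tst = 0.309147, Gamma_ttt = 0.992380; k1 = (-0.101616, -1.055442, 0.519232, -1.168345)
  k2: at (s, t) = (0.991774, 0.672252), (ds/dtau, dt/dtau) = (-0.088635, -1.084651); Gamma_sss = 0.158101, Gamma_sst = -0.134400, Gamma_stt = -0.470400, Gamma_tss = -0.337325, Gamma_tst = 0.286756, Gamma_ttt = 1.003650; k2 = (-0.088635, -1.084651, 0.578010, -1.233248)
  k3: at (s, t) = (0.992098, 0.671522), (ds/dtau, dt/dtau) = (-0.087166, -1.086273); Gamma_sss = 0.158392, Gamma_sst = -0.134300, Gamma_stt = -0.471421, Gamma_tss = -0.337383, Gamma_tst = 0.286066, Gamma_ttt = 1.004151; k3 = (-0.087166, -1.086273, 0.580501, -1.236497)
  k4: at (s, t) = (0.989956, 0.644324), (ds/dtau, dt/dtau) = (-0.072591, -1.117267); Gamma_sss = 0.169450, Gamma_sst = -0.129851, Gamma_stt = -0.503245, Gamma_tss = -0.342041, Gamma_tst = 0.262108, Gamma_ttt = 1.015815; k4 = (-0.072591, -1.117267, 0.648363, -1.308740)
  Y <- Y + (h/6)(k1 + 2k2 + 2k3 + k4): s = 0.9899, t = 0.6444, ds/dtau = -0.0726, dt/dtau = -1.1172
step 3:
  k1: at (s, t) = (0.989932, 0.644350), (ds/dtau, dt/dtau) = (-0.072577, -1.117247); Gamma_sss = 0.169439, Gamma_sst = -0.129856, Gamma_stt = -0.503201, Gamma_tss = -0.342041, Gamma_tst = 0.262134, Gamma_ttt = 1.015792; k1 = (-0.072577, -1.117247, 0.648282, -1.308662)
  k2: at (s, t) = (0.988118, 0.616419), (ds/dtau, dt/dtau) = (-0.056370, -1.149963); Gamma_sss = 0.181337, Gamma_sst = -0.123779, Gamma_stt = -0.537546, Gamma_tss = -0.346705, Gamma_tst = 0.236657, Gamma_ttt = 1.027756; k2 = (-0.056370, -1.149963, 0.726330, -1.388701)
  k3: at (s, t) = (0.988523, 0.615601), (ds/dtau, dt/dtau) = (-0.054419, -1.151964); Gamma_sss = 0.181697, Gamma_sst = -0.123579, Gamma_stt = -0.538836, Gamma_tss = -0.346758, Gamma_tst = 0.235842, Gamma_ttt = 1.028334; k3 = (-0.054419, -1.151964, 0.730002, -1.393163)
  k4: at (s, t) = (0.987211, 0.586752), (ds/dtau, dt/dtau) = (-0.036077, -1.186905); Gamma_sss = 0.194626, Gamma_sst = -0.115528, Gamma_stt = -0.576411, Gamma_tss = -0.351403, Gamma_tst = 0.208589, Gamma_ttt = 1.040728; k4 = (-0.036077, -1.186905, 0.821656, -1.483525)
  Y <- Y + (h/6)(k1 + 2k2 + 2k3 + k4): s = 0.9872, t = 0.5868, ds/dtau = -0.0361, dt/dtau = -1.1869

Answer: s = 0.9872, t = 0.5868, ds/dtau = -0.0361, dt/dtau = -1.1869


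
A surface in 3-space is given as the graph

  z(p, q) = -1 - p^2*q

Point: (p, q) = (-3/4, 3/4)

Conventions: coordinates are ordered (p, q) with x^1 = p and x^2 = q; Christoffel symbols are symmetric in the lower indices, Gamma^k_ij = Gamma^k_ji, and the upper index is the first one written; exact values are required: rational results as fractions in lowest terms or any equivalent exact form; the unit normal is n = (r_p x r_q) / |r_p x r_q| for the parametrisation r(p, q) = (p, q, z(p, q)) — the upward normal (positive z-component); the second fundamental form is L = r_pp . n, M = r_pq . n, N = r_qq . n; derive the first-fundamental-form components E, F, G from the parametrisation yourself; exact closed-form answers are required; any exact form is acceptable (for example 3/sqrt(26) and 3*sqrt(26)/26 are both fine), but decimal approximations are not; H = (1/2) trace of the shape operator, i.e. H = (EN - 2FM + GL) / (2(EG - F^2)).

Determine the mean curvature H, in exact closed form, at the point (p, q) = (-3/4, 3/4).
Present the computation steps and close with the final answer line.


z_p = 9/8, z_q = -9/16, z_pp = -3/2, z_pq = 3/2, z_qq = 0
E = 145/64, F = -81/128, G = 337/256; answer radicand W^2 = 661/256
unnormalised second-form numerators: l = -3/2, m = 3/2, n = 0; L = l/sqrt(661/256), and similarly M = m/sqrt(W^2), N = n/sqrt(W^2)
H = (E*n - 2*F*m + G*l) / (2*(EG - F^2)*sqrt(W^2)); E*n - 2*F*m + G*l = -39/512, EG - F^2 = 661/256, so H = (-39/2644)/sqrt(661/256)

Answer: H = -156*sqrt(661)/436921


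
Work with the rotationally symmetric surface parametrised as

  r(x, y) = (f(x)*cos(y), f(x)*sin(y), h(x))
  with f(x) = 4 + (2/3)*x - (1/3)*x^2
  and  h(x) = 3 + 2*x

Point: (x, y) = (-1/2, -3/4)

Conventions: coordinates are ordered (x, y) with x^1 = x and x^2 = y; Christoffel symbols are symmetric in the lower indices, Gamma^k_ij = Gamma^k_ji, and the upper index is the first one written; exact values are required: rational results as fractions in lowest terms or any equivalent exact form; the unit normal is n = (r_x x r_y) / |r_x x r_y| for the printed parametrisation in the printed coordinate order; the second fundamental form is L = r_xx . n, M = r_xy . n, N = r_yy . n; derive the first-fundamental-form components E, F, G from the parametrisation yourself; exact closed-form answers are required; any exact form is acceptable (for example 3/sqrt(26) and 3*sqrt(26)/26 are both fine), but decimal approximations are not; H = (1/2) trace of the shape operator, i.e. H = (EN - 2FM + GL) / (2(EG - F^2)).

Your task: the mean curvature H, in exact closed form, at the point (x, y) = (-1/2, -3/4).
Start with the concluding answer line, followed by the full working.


Answer: H = 266*sqrt(5)/3225

f = 43/12, f' = 1, f'' = -2/3, h' = 2, h'' = 0
E = 5, F = 0, G = 1849/144; answer radicand W^2 = 5
unnormalised second-form numerators: l = 4/3, m = 0, n = 43/6; L = l/sqrt(5), and similarly M = m/sqrt(W^2), N = n/sqrt(W^2)
H = (E*n - 2*F*m + G*l) / (2*(EG - F^2)*sqrt(W^2)); E*n - 2*F*m + G*l = 5719/108, EG - F^2 = 9245/144, so H = (266/645)/sqrt(5)


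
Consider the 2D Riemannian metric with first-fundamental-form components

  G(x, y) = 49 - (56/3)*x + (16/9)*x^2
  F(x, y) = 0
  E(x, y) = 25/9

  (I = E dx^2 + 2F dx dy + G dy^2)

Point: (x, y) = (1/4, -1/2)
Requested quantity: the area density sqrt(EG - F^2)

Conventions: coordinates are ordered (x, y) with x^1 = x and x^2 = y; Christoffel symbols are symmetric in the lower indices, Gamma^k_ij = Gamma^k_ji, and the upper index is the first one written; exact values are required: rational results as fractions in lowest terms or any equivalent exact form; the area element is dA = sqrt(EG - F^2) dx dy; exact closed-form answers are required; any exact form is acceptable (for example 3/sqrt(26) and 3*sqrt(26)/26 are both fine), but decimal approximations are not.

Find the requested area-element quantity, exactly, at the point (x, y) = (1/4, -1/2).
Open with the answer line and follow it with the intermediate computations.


Answer: sqrt(EG - F^2) = 100/9

E = 25/9, F = 0, G = 400/9; EG - F^2 = 10000/81


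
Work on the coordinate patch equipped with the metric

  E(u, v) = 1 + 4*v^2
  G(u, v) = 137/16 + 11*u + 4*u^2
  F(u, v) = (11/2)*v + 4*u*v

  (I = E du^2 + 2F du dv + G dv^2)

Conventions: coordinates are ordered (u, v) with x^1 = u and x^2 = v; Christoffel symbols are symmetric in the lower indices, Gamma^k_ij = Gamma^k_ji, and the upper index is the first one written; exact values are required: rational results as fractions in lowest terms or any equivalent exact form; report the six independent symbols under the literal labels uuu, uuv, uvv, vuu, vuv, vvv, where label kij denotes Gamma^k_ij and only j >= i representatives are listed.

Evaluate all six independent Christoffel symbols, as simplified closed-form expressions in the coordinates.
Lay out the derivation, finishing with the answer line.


E = 1 + 4*v^2; F = (11/2)*v + 4*u*v; G = 137/16 + 11*u + 4*u^2
Gamma^k_ij = (1/2) g^{kl} (d_i g_jl + d_j g_il - d_l g_ij), with g^inv = (1/(EG-F^2)) [[G, -F], [-F, E]]
first partials: E_u = 0, E_v = 8*v, F_u = 4*v, F_v = 11/2 + 4*u, G_u = 11 + 8*u, G_v = 0
D = EG - F^2 = 137/16 + 11*u + 4*v^2 + 4*u^2
expanded: Gamma^u_uu = (G E_u - 2F F_u + F E_v)/(2D), Gamma^u_uv = (G E_v - F G_u)/(2D), Gamma^u_vv = (2G F_v - G G_u - F G_v)/(2D), Gamma^v_uu = (2E F_u - E E_v - F E_u)/(2D), Gamma^v_uv = (E G_u - F E_v)/(2D), Gamma^v_vv = (E G_v - 2F F_v + F G_u)/(2D); substitute and cancel common factors

Answer: Gamma_uuu = 0, Gamma_uuv = 64*v/(64*u^2 + 176*u + 64*v^2 + 137), Gamma_uvv = 0, Gamma_vuu = 0, Gamma_vuv = (64*u + 88)/(64*u^2 + 176*u + 64*v^2 + 137), Gamma_vvv = 0


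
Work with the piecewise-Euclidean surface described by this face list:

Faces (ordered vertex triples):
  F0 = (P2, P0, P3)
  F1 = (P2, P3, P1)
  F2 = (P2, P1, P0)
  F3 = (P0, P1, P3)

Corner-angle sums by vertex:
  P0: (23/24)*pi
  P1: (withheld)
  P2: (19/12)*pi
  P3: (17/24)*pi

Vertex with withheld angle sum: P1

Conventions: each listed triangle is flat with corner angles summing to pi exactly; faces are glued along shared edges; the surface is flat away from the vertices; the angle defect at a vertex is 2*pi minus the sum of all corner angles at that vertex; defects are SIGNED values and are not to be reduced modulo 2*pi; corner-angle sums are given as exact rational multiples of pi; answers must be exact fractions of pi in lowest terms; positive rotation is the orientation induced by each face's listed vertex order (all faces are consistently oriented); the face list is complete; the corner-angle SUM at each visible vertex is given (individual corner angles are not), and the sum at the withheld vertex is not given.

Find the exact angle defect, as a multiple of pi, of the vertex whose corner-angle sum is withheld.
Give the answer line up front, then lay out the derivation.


Answer: defect(P1) = (5/4)*pi

V = 4, E = 6, F = 4; chi = V - E + F = 2
Gauss-Bonnet: total defect = 2*pi*chi = 4*pi; visible defects sum to (11/4)*pi


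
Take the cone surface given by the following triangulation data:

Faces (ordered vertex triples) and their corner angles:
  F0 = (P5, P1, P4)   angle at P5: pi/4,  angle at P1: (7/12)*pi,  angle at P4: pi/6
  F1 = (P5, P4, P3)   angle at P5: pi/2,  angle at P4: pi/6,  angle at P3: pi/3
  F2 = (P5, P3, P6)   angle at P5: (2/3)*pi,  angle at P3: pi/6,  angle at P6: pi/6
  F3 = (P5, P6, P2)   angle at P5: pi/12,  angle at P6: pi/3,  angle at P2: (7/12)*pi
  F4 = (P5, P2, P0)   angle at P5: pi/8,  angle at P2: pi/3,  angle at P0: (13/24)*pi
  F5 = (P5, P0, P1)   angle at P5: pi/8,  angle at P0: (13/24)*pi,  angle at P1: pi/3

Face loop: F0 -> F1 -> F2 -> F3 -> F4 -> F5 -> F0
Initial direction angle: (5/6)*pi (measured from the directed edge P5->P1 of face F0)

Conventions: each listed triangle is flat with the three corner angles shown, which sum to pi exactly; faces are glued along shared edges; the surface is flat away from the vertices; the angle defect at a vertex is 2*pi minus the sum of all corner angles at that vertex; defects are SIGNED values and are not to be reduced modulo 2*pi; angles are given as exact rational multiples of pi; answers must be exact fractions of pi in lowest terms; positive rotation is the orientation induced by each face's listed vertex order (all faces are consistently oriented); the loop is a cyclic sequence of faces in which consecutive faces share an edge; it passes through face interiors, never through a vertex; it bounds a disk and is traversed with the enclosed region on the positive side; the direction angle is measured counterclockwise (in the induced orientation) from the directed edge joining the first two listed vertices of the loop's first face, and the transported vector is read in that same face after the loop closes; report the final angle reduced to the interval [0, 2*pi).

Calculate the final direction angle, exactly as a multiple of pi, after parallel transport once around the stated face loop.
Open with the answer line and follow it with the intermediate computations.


Answer: final direction angle = (13/12)*pi

enclosed vertex P5: corner angles sum to (7/4)*pi, defect = 2*pi - (7/4)*pi = pi/4
the rotation equals the total enclosed defect, so the final angle is initial + defects (mod 2*pi)
final angle = (5/6)*pi + pi/4 = (13/12)*pi (mod 2*pi)
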